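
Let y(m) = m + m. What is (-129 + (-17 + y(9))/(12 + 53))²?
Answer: 70291456/4225 ≈ 16637.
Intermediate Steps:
y(m) = 2*m
(-129 + (-17 + y(9))/(12 + 53))² = (-129 + (-17 + 2*9)/(12 + 53))² = (-129 + (-17 + 18)/65)² = (-129 + 1*(1/65))² = (-129 + 1/65)² = (-8384/65)² = 70291456/4225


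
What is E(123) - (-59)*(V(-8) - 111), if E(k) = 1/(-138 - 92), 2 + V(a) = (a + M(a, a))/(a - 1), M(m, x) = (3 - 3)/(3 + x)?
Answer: -13692139/2070 ≈ -6614.6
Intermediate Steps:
M(m, x) = 0 (M(m, x) = 0/(3 + x) = 0)
V(a) = -2 + a/(-1 + a) (V(a) = -2 + (a + 0)/(a - 1) = -2 + a/(-1 + a))
E(k) = -1/230 (E(k) = 1/(-230) = -1/230)
E(123) - (-59)*(V(-8) - 111) = -1/230 - (-59)*((2 - 1*(-8))/(-1 - 8) - 111) = -1/230 - (-59)*((2 + 8)/(-9) - 111) = -1/230 - (-59)*(-⅑*10 - 111) = -1/230 - (-59)*(-10/9 - 111) = -1/230 - (-59)*(-1009)/9 = -1/230 - 1*59531/9 = -1/230 - 59531/9 = -13692139/2070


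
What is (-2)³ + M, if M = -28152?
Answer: -28160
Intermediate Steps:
(-2)³ + M = (-2)³ - 28152 = -8 - 28152 = -28160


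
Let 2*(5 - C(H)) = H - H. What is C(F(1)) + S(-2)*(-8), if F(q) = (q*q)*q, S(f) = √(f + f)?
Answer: 5 - 16*I ≈ 5.0 - 16.0*I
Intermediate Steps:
S(f) = √2*√f (S(f) = √(2*f) = √2*√f)
F(q) = q³ (F(q) = q²*q = q³)
C(H) = 5 (C(H) = 5 - (H - H)/2 = 5 - ½*0 = 5 + 0 = 5)
C(F(1)) + S(-2)*(-8) = 5 + (√2*√(-2))*(-8) = 5 + (√2*(I*√2))*(-8) = 5 + (2*I)*(-8) = 5 - 16*I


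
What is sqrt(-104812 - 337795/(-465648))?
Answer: I*sqrt(1420376582568243)/116412 ≈ 323.75*I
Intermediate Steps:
sqrt(-104812 - 337795/(-465648)) = sqrt(-104812 - 337795*(-1/465648)) = sqrt(-104812 + 337795/465648) = sqrt(-48805160381/465648) = I*sqrt(1420376582568243)/116412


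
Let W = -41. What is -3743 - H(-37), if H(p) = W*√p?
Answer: -3743 + 41*I*√37 ≈ -3743.0 + 249.39*I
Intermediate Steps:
H(p) = -41*√p
-3743 - H(-37) = -3743 - (-41)*√(-37) = -3743 - (-41)*I*√37 = -3743 + 41*I*√37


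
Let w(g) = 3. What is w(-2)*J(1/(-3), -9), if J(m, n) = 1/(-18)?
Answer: -1/6 ≈ -0.16667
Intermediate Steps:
J(m, n) = -1/18
w(-2)*J(1/(-3), -9) = 3*(-1/18) = -1/6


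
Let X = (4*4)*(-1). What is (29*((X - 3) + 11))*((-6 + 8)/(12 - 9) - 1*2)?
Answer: 928/3 ≈ 309.33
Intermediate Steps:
X = -16 (X = 16*(-1) = -16)
(29*((X - 3) + 11))*((-6 + 8)/(12 - 9) - 1*2) = (29*((-16 - 3) + 11))*((-6 + 8)/(12 - 9) - 1*2) = (29*(-19 + 11))*(2/3 - 2) = (29*(-8))*(2*(⅓) - 2) = -232*(⅔ - 2) = -232*(-4/3) = 928/3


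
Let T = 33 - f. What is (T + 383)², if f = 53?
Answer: 131769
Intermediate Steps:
T = -20 (T = 33 - 1*53 = 33 - 53 = -20)
(T + 383)² = (-20 + 383)² = 363² = 131769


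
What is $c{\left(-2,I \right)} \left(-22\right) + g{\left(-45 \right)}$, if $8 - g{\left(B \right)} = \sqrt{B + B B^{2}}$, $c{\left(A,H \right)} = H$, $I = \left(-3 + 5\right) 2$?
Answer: $-80 - 3 i \sqrt{10130} \approx -80.0 - 301.94 i$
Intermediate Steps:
$I = 4$ ($I = 2 \cdot 2 = 4$)
$g{\left(B \right)} = 8 - \sqrt{B + B^{3}}$ ($g{\left(B \right)} = 8 - \sqrt{B + B B^{2}} = 8 - \sqrt{B + B^{3}}$)
$c{\left(-2,I \right)} \left(-22\right) + g{\left(-45 \right)} = 4 \left(-22\right) + \left(8 - \sqrt{-45 + \left(-45\right)^{3}}\right) = -88 + \left(8 - \sqrt{-45 - 91125}\right) = -88 + \left(8 - \sqrt{-91170}\right) = -88 + \left(8 - 3 i \sqrt{10130}\right) = -80 - 3 i \sqrt{10130}$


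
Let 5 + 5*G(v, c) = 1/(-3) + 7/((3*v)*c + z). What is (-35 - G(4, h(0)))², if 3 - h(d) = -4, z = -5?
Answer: 1618613824/1404225 ≈ 1152.7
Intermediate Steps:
h(d) = 7 (h(d) = 3 - 1*(-4) = 3 + 4 = 7)
G(v, c) = -16/15 + 7/(5*(-5 + 3*c*v)) (G(v, c) = -1 + (1/(-3) + 7/((3*v)*c - 5))/5 = -1 + (1*(-⅓) + 7/(3*c*v - 5))/5 = -1 + (-⅓ + 7/(-5 + 3*c*v))/5 = -1 + (-1/15 + 7/(5*(-5 + 3*c*v))) = -16/15 + 7/(5*(-5 + 3*c*v)))
(-35 - G(4, h(0)))² = (-35 - (101 - 48*7*4)/(15*(-5 + 3*7*4)))² = (-35 - (101 - 1344)/(15*(-5 + 84)))² = (-35 - (-1243)/(15*79))² = (-35 - 1*(-1243/1185))² = (-35 + 1243/1185)² = (-40232/1185)² = 1618613824/1404225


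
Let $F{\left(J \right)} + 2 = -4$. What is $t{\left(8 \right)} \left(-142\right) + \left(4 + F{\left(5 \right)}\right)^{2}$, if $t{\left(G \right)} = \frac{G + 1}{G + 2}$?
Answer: $- \frac{619}{5} \approx -123.8$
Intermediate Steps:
$F{\left(J \right)} = -6$ ($F{\left(J \right)} = -2 - 4 = -6$)
$t{\left(G \right)} = \frac{1 + G}{2 + G}$
$t{\left(8 \right)} \left(-142\right) + \left(4 + F{\left(5 \right)}\right)^{2} = \frac{1 + 8}{2 + 8} \left(-142\right) + \left(4 - 6\right)^{2} = \frac{1}{10} \cdot 9 \left(-142\right) + \left(-2\right)^{2} = \frac{1}{10} \cdot 9 \left(-142\right) + 4 = \frac{9}{10} \left(-142\right) + 4 = - \frac{639}{5} + 4 = - \frac{619}{5}$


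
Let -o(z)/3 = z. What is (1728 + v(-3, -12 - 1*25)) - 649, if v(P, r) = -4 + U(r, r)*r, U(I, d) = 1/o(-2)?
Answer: 6413/6 ≈ 1068.8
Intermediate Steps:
o(z) = -3*z
U(I, d) = 1/6 (U(I, d) = 1/(-3*(-2)) = 1/6)
v(P, r) = -4 + r/6
(1728 + v(-3, -12 - 1*25)) - 649 = (1728 + (-4 + (-12 - 1*25)/6)) - 649 = (1728 + (-4 + (-12 - 25)/6)) - 649 = (1728 + (-4 + (1/6)*(-37))) - 649 = (1728 + (-4 - 37/6)) - 649 = (1728 - 61/6) - 649 = 10307/6 - 649 = 6413/6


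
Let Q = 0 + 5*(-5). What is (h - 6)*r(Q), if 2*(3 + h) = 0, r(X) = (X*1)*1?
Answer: 225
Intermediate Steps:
Q = -25 (Q = 0 - 25 = -25)
r(X) = X (r(X) = X*1 = X)
h = -3 (h = -3 + (1/2)*0 = -3 + 0 = -3)
(h - 6)*r(Q) = (-3 - 6)*(-25) = -9*(-25) = 225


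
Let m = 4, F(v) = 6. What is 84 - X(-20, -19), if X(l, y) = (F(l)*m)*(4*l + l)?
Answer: 2484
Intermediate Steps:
X(l, y) = 120*l (X(l, y) = (6*4)*(4*l + l) = 24*(5*l) = 120*l)
84 - X(-20, -19) = 84 - 120*(-20) = 84 - 1*(-2400) = 84 + 2400 = 2484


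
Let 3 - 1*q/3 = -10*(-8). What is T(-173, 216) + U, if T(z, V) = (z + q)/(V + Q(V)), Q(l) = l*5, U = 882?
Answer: 285667/324 ≈ 881.69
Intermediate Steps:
Q(l) = 5*l
q = -231 (q = 9 - (-30)*(-8) = 9 - 3*80 = 9 - 240 = -231)
T(z, V) = (-231 + z)/(6*V) (T(z, V) = (z - 231)/(V + 5*V) = (-231 + z)/((6*V)) = (-231 + z)*(1/(6*V)) = (-231 + z)/(6*V))
T(-173, 216) + U = (⅙)*(-231 - 173)/216 + 882 = (⅙)*(1/216)*(-404) + 882 = -101/324 + 882 = 285667/324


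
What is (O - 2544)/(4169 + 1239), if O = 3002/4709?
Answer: -5988347/12733136 ≈ -0.47030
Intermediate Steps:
O = 3002/4709 (O = 3002*(1/4709) = 3002/4709 ≈ 0.63750)
(O - 2544)/(4169 + 1239) = (3002/4709 - 2544)/(4169 + 1239) = -11976694/4709/5408 = -11976694/4709*1/5408 = -5988347/12733136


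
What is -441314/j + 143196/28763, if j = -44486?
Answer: 9531865919/639775409 ≈ 14.899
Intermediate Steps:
-441314/j + 143196/28763 = -441314/(-44486) + 143196/28763 = -441314*(-1/44486) + 143196*(1/28763) = 220657/22243 + 143196/28763 = 9531865919/639775409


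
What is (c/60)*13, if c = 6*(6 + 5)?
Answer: 143/10 ≈ 14.300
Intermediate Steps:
c = 66 (c = 6*11 = 66)
(c/60)*13 = (66/60)*13 = ((1/60)*66)*13 = (11/10)*13 = 143/10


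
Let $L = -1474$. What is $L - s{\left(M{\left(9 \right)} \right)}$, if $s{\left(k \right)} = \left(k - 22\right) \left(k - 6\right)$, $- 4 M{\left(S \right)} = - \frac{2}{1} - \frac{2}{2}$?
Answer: $- \frac{25369}{16} \approx -1585.6$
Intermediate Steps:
$M{\left(S \right)} = \frac{3}{4}$ ($M{\left(S \right)} = - \frac{- \frac{2}{1} - \frac{2}{2}}{4} = - \frac{\left(-2\right) 1 - 1}{4} = - \frac{-2 - 1}{4} = \left(- \frac{1}{4}\right) \left(-3\right) = \frac{3}{4}$)
$s{\left(k \right)} = \left(-22 + k\right) \left(-6 + k\right)$
$L - s{\left(M{\left(9 \right)} \right)} = -1474 - \left(132 + \left(\frac{3}{4}\right)^{2} - 21\right) = -1474 - \left(132 + \frac{9}{16} - 21\right) = -1474 - \frac{1785}{16} = - \frac{25369}{16}$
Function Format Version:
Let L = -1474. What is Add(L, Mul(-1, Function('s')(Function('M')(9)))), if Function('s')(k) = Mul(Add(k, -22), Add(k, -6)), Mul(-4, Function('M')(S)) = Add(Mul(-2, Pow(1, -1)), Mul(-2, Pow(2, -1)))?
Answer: Rational(-25369, 16) ≈ -1585.6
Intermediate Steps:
Function('M')(S) = Rational(3, 4) (Function('M')(S) = Mul(Rational(-1, 4), Add(Mul(-2, Pow(1, -1)), Mul(-2, Pow(2, -1)))) = Mul(Rational(-1, 4), Add(Mul(-2, 1), Mul(-2, Rational(1, 2)))) = Mul(Rational(-1, 4), Add(-2, -1)) = Mul(Rational(-1, 4), -3) = Rational(3, 4))
Function('s')(k) = Mul(Add(-22, k), Add(-6, k))
Add(L, Mul(-1, Function('s')(Function('M')(9)))) = Add(-1474, Mul(-1, Add(132, Pow(Rational(3, 4), 2), Mul(-28, Rational(3, 4))))) = Add(-1474, Mul(-1, Add(132, Rational(9, 16), -21))) = Add(-1474, Mul(-1, Rational(1785, 16))) = Add(-1474, Rational(-1785, 16)) = Rational(-25369, 16)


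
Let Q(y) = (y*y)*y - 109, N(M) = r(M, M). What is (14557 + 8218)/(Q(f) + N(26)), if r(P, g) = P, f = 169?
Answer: 22775/4826726 ≈ 0.0047185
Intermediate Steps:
N(M) = M
Q(y) = -109 + y**3 (Q(y) = y**2*y - 109 = y**3 - 109 = -109 + y**3)
(14557 + 8218)/(Q(f) + N(26)) = (14557 + 8218)/((-109 + 169**3) + 26) = 22775/((-109 + 4826809) + 26) = 22775/(4826700 + 26) = 22775/4826726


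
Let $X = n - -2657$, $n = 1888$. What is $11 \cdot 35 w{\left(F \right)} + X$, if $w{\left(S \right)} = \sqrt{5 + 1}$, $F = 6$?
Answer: $4545 + 385 \sqrt{6} \approx 5488.1$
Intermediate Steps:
$w{\left(S \right)} = \sqrt{6}$
$X = 4545$ ($X = 1888 - -2657 = 1888 + 2657 = 4545$)
$11 \cdot 35 w{\left(F \right)} + X = 11 \cdot 35 \sqrt{6} + 4545 = 385 \sqrt{6} + 4545 = 4545 + 385 \sqrt{6}$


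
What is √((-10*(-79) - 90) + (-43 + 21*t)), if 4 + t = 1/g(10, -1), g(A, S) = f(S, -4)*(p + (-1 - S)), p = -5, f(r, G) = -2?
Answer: 9*√710/10 ≈ 23.981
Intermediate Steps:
g(A, S) = 12 + 2*S (g(A, S) = -2*(-5 + (-1 - S)) = -2*(-6 - S) = 12 + 2*S)
t = -39/10 (t = -4 + 1/(12 + 2*(-1)) = -4 + 1/(12 - 2) = -4 + 1/10 = -4 + ⅒ = -39/10 ≈ -3.9000)
√((-10*(-79) - 90) + (-43 + 21*t)) = √((-10*(-79) - 90) + (-43 + 21*(-39/10))) = √((790 - 90) + (-43 - 819/10)) = √(700 - 1249/10) = √(5751/10) = 9*√710/10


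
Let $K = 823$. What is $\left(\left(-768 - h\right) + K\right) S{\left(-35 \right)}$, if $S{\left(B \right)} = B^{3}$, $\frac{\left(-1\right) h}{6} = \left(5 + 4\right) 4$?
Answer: $-11619125$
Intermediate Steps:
$h = -216$ ($h = - 6 \left(5 + 4\right) 4 = - 6 \cdot 9 \cdot 4 = \left(-6\right) 36 = -216$)
$\left(\left(-768 - h\right) + K\right) S{\left(-35 \right)} = \left(\left(-768 - -216\right) + 823\right) \left(-35\right)^{3} = \left(\left(-768 + 216\right) + 823\right) \left(-42875\right) = \left(-552 + 823\right) \left(-42875\right) = 271 \left(-42875\right) = -11619125$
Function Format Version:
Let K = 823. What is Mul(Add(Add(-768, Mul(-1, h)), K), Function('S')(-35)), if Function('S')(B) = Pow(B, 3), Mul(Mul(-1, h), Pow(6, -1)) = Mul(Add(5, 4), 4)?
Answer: -11619125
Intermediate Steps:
h = -216 (h = Mul(-6, Mul(Add(5, 4), 4)) = Mul(-6, Mul(9, 4)) = Mul(-6, 36) = -216)
Mul(Add(Add(-768, Mul(-1, h)), K), Function('S')(-35)) = Mul(Add(Add(-768, Mul(-1, -216)), 823), Pow(-35, 3)) = Mul(Add(Add(-768, 216), 823), -42875) = Mul(Add(-552, 823), -42875) = Mul(271, -42875) = -11619125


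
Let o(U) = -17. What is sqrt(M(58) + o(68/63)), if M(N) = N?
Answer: sqrt(41) ≈ 6.4031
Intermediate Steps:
sqrt(M(58) + o(68/63)) = sqrt(58 - 17) = sqrt(41)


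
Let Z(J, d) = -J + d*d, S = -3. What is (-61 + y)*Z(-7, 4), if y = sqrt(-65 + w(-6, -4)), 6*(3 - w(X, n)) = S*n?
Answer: -1403 + 184*I ≈ -1403.0 + 184.0*I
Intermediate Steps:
Z(J, d) = d**2 - J (Z(J, d) = -J + d**2 = d**2 - J)
w(X, n) = 3 + n/2 (w(X, n) = 3 - (-1)*n/2 = 3 + n/2)
y = 8*I (y = sqrt(-65 + (3 + (1/2)*(-4))) = sqrt(-65 + (3 - 2)) = sqrt(-65 + 1) = sqrt(-64) = 8*I ≈ 8.0*I)
(-61 + y)*Z(-7, 4) = (-61 + 8*I)*(4**2 - 1*(-7)) = (-61 + 8*I)*(16 + 7) = (-61 + 8*I)*23 = -1403 + 184*I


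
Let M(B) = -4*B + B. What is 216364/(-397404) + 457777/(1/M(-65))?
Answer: 8868717477674/99351 ≈ 8.9267e+7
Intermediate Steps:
M(B) = -3*B
216364/(-397404) + 457777/(1/M(-65)) = 216364/(-397404) + 457777/(1/(-3*(-65))) = 216364*(-1/397404) + 457777/(1/195) = -54091/99351 + 457777/(1/195) = -54091/99351 + 457777*195 = -54091/99351 + 89266515 = 8868717477674/99351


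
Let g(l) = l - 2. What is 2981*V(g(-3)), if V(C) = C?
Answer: -14905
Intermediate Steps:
g(l) = -2 + l
2981*V(g(-3)) = 2981*(-2 - 3) = 2981*(-5) = -14905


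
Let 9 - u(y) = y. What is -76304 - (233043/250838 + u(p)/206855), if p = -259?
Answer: -3959241131299309/51887094490 ≈ -76305.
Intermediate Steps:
u(y) = 9 - y
-76304 - (233043/250838 + u(p)/206855) = -76304 - (233043/250838 + (9 - 1*(-259))/206855) = -76304 - (233043*(1/250838) + (9 + 259)*(1/206855)) = -76304 - (233043/250838 + 268*(1/206855)) = -76304 - (233043/250838 + 268/206855) = -76304 - 1*48273334349/51887094490 = -76304 - 48273334349/51887094490 = -3959241131299309/51887094490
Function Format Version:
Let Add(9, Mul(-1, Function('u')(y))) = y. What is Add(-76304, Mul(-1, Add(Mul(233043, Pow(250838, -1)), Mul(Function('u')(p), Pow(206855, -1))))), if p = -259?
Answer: Rational(-3959241131299309, 51887094490) ≈ -76305.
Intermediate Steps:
Function('u')(y) = Add(9, Mul(-1, y))
Add(-76304, Mul(-1, Add(Mul(233043, Pow(250838, -1)), Mul(Function('u')(p), Pow(206855, -1))))) = Add(-76304, Mul(-1, Add(Mul(233043, Pow(250838, -1)), Mul(Add(9, Mul(-1, -259)), Pow(206855, -1))))) = Add(-76304, Mul(-1, Add(Mul(233043, Rational(1, 250838)), Mul(Add(9, 259), Rational(1, 206855))))) = Add(-76304, Mul(-1, Add(Rational(233043, 250838), Mul(268, Rational(1, 206855))))) = Add(-76304, Mul(-1, Add(Rational(233043, 250838), Rational(268, 206855)))) = Add(-76304, Mul(-1, Rational(48273334349, 51887094490))) = Add(-76304, Rational(-48273334349, 51887094490)) = Rational(-3959241131299309, 51887094490)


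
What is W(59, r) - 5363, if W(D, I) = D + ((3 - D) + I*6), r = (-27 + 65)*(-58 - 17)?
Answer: -22460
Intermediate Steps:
r = -2850 (r = 38*(-75) = -2850)
W(D, I) = 3 + 6*I (W(D, I) = D + ((3 - D) + 6*I) = D + (3 - D + 6*I) = 3 + 6*I)
W(59, r) - 5363 = (3 + 6*(-2850)) - 5363 = (3 - 17100) - 5363 = -17097 - 5363 = -22460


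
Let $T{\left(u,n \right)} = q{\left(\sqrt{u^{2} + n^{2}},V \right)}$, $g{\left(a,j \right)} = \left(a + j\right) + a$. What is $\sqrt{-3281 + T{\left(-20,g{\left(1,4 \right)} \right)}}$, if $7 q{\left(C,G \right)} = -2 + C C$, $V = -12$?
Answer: $i \sqrt{3219} \approx 56.736 i$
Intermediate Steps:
$q{\left(C,G \right)} = - \frac{2}{7} + \frac{C^{2}}{7}$ ($q{\left(C,G \right)} = \frac{-2 + C C}{7} = \frac{-2 + C^{2}}{7} = - \frac{2}{7} + \frac{C^{2}}{7}$)
$g{\left(a,j \right)} = j + 2 a$
$T{\left(u,n \right)} = - \frac{2}{7} + \frac{n^{2}}{7} + \frac{u^{2}}{7}$ ($T{\left(u,n \right)} = - \frac{2}{7} + \frac{\left(\sqrt{u^{2} + n^{2}}\right)^{2}}{7} = - \frac{2}{7} + \frac{\left(\sqrt{n^{2} + u^{2}}\right)^{2}}{7} = - \frac{2}{7} + \frac{n^{2} + u^{2}}{7} = - \frac{2}{7} + \left(\frac{n^{2}}{7} + \frac{u^{2}}{7}\right) = - \frac{2}{7} + \frac{n^{2}}{7} + \frac{u^{2}}{7}$)
$\sqrt{-3281 + T{\left(-20,g{\left(1,4 \right)} \right)}} = \sqrt{-3281 + \left(- \frac{2}{7} + \frac{\left(4 + 2 \cdot 1\right)^{2}}{7} + \frac{\left(-20\right)^{2}}{7}\right)} = \sqrt{-3281 + \left(- \frac{2}{7} + \frac{\left(4 + 2\right)^{2}}{7} + \frac{1}{7} \cdot 400\right)} = \sqrt{-3281 + \left(- \frac{2}{7} + \frac{6^{2}}{7} + \frac{400}{7}\right)} = \sqrt{-3281 + \left(- \frac{2}{7} + \frac{1}{7} \cdot 36 + \frac{400}{7}\right)} = \sqrt{-3281 + \left(- \frac{2}{7} + \frac{36}{7} + \frac{400}{7}\right)} = \sqrt{-3281 + 62} = \sqrt{-3219} = i \sqrt{3219}$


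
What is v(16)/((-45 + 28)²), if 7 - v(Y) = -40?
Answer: 47/289 ≈ 0.16263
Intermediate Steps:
v(Y) = 47 (v(Y) = 7 - 1*(-40) = 7 + 40 = 47)
v(16)/((-45 + 28)²) = 47/((-45 + 28)²) = 47/((-17)²) = 47/289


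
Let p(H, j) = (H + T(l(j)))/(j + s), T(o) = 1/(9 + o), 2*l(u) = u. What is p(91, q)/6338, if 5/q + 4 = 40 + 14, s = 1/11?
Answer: 302335/4015123 ≈ 0.075299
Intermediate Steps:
s = 1/11 ≈ 0.090909
l(u) = u/2
q = 1/10 (q = 5/(-4 + (40 + 14)) = 5/(-4 + 54) = 5/50 = 5*(1/50) = 1/10 ≈ 0.10000)
p(H, j) = (H + 1/(9 + j/2))/(1/11 + j) (p(H, j) = (H + 1/(9 + j/2))/(j + 1/11) = (H + 1/(9 + j/2))/(1/11 + j))
p(91, q)/6338 = (11*(2 + 91*(18 + 1/10))/((1 + 11*(1/10))*(18 + 1/10)))/6338 = (11*(2 + 91*(181/10))/((1 + 11/10)*(181/10)))*(1/6338) = (11*(10/181)*(2 + 16471/10)/(21/10))*(1/6338) = (11*(10/21)*(10/181)*(16491/10))*(1/6338) = (604670/1267)*(1/6338) = 302335/4015123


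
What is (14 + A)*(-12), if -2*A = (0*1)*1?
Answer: -168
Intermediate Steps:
A = 0 (A = -0*1/2 = -0 = -½*0 = 0)
(14 + A)*(-12) = (14 + 0)*(-12) = 14*(-12) = -168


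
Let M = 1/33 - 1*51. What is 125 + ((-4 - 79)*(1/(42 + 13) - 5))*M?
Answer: -38025169/1815 ≈ -20951.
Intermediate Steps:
M = -1682/33 (M = 1/33 - 51 = -1682/33 ≈ -50.970)
125 + ((-4 - 79)*(1/(42 + 13) - 5))*M = 125 + ((-4 - 79)*(1/(42 + 13) - 5))*(-1682/33) = 125 - 83*(1/55 - 5)*(-1682/33) = 125 - 83*(-274/55)*(-1682/33) = 125 + (22742/55)*(-1682/33) = 125 - 38252044/1815 = -38025169/1815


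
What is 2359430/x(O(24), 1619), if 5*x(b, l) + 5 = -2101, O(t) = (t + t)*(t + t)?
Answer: -5898575/1053 ≈ -5601.7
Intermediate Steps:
O(t) = 4*t**2 (O(t) = (2*t)*(2*t) = 4*t**2)
x(b, l) = -2106/5 (x(b, l) = -1 + (1/5)*(-2101) = -1 - 2101/5 = -2106/5)
2359430/x(O(24), 1619) = 2359430/(-2106/5) = 2359430*(-5/2106) = -5898575/1053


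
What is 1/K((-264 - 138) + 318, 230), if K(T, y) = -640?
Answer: -1/640 ≈ -0.0015625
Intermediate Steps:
1/K((-264 - 138) + 318, 230) = 1/(-640) = -1/640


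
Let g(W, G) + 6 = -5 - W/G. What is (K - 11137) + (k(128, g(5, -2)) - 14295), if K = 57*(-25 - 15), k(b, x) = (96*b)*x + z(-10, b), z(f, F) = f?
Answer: -132170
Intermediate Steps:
g(W, G) = -11 - W/G (g(W, G) = -6 + (-5 - W/G) = -11 - W/G)
k(b, x) = -10 + 96*b*x (k(b, x) = (96*b)*x - 10 = 96*b*x - 10 = -10 + 96*b*x)
K = -2280 (K = 57*(-40) = -2280)
(K - 11137) + (k(128, g(5, -2)) - 14295) = (-2280 - 11137) + ((-10 + 96*128*(-11 - 1*5/(-2))) - 14295) = -13417 + ((-10 + 96*128*(-11 - 1*5*(-½))) - 14295) = -13417 + ((-10 + 96*128*(-11 + 5/2)) - 14295) = -13417 + ((-10 + 96*128*(-17/2)) - 14295) = -13417 + ((-10 - 104448) - 14295) = -13417 + (-104458 - 14295) = -13417 - 118753 = -132170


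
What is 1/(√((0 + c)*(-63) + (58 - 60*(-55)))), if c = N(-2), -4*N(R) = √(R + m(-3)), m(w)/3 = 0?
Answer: 2/√(13432 + 63*I*√2) ≈ 0.017256 - 5.7231e-5*I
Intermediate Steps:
m(w) = 0 (m(w) = 3*0 = 0)
N(R) = -√R/4 (N(R) = -√(R + 0)/4 = -√R/4)
c = -I*√2/4 ≈ -0.35355*I
1/(√((0 + c)*(-63) + (58 - 60*(-55)))) = 1/(√((0 - I*√2/4)*(-63) + (58 - 60*(-55)))) = 1/(√(-I*√2/4*(-63) + (58 + 3300))) = 1/(√(63*I*√2/4 + 3358)) = 1/(√(3358 + 63*I*√2/4)) = (3358 + 63*I*√2/4)^(-½)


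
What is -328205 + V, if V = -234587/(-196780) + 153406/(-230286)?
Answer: -7436404308791099/22657839540 ≈ -3.2820e+5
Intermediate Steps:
V = 11917434601/22657839540 (V = -234587*(-1/196780) + 153406*(-1/230286) = 234587/196780 - 76703/115143 = 11917434601/22657839540 ≈ 0.52597)
-328205 + V = -328205 + 11917434601/22657839540 = -7436404308791099/22657839540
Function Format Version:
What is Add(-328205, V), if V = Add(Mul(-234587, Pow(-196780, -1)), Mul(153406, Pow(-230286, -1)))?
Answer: Rational(-7436404308791099, 22657839540) ≈ -3.2820e+5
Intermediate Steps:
V = Rational(11917434601, 22657839540) (V = Add(Mul(-234587, Rational(-1, 196780)), Mul(153406, Rational(-1, 230286))) = Add(Rational(234587, 196780), Rational(-76703, 115143)) = Rational(11917434601, 22657839540) ≈ 0.52597)
Add(-328205, V) = Add(-328205, Rational(11917434601, 22657839540)) = Rational(-7436404308791099, 22657839540)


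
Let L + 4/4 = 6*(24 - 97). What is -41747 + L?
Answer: -42186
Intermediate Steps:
L = -439 (L = -1 + 6*(24 - 97) = -1 + 6*(-73) = -1 - 438 = -439)
-41747 + L = -41747 - 439 = -42186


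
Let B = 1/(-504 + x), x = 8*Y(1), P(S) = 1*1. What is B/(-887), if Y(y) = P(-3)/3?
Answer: 3/1334048 ≈ 2.2488e-6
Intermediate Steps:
P(S) = 1
Y(y) = ⅓ (Y(y) = 1/3 = 1*(⅓) = ⅓)
x = 8/3 (x = 8*(⅓) = 8/3 ≈ 2.6667)
B = -3/1504 (B = 1/(-504 + 8/3) = 1/(-1504/3) = -3/1504 ≈ -0.0019947)
B/(-887) = -3/1504/(-887) = -3/1504*(-1/887) = 3/1334048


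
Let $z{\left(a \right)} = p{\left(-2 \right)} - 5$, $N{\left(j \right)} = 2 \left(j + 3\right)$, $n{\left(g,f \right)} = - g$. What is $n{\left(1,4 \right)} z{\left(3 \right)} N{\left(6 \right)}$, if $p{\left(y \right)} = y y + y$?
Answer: $54$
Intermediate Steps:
$p{\left(y \right)} = y + y^{2}$ ($p{\left(y \right)} = y^{2} + y = y + y^{2}$)
$N{\left(j \right)} = 6 + 2 j$ ($N{\left(j \right)} = 2 \left(3 + j\right) = 6 + 2 j$)
$z{\left(a \right)} = -3$ ($z{\left(a \right)} = - 2 \left(1 - 2\right) - 5 = \left(-2\right) \left(-1\right) - 5 = 2 - 5 = -3$)
$n{\left(1,4 \right)} z{\left(3 \right)} N{\left(6 \right)} = \left(-1\right) 1 \left(-3\right) \left(6 + 2 \cdot 6\right) = \left(-1\right) \left(-3\right) \left(6 + 12\right) = 3 \cdot 18 = 54$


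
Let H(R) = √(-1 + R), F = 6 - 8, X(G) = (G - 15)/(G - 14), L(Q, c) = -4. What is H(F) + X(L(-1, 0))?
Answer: 19/18 + I*√3 ≈ 1.0556 + 1.732*I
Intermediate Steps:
X(G) = (-15 + G)/(-14 + G)
F = -2
H(F) + X(L(-1, 0)) = √(-1 - 2) + (-15 - 4)/(-14 - 4) = √(-3) - 19/(-18) = I*√3 - 1/18*(-19) = I*√3 + 19/18 = 19/18 + I*√3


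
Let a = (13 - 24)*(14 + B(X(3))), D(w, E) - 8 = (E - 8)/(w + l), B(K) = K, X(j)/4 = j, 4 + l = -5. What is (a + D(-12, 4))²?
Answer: 34035556/441 ≈ 77178.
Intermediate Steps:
l = -9 (l = -4 - 5 = -9)
X(j) = 4*j
D(w, E) = 8 + (-8 + E)/(-9 + w) (D(w, E) = 8 + (E - 8)/(w - 9) = 8 + (-8 + E)/(-9 + w))
a = -286 (a = (13 - 24)*(14 + 4*3) = -11*(14 + 12) = -11*26 = -286)
(a + D(-12, 4))² = (-286 + (-80 + 4 + 8*(-12))/(-9 - 12))² = (-286 + (-80 + 4 - 96)/(-21))² = (-286 - 1/21*(-172))² = (-286 + 172/21)² = (-5834/21)² = 34035556/441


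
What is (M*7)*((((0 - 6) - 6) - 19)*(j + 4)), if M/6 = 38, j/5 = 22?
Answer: -5640264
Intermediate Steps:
j = 110 (j = 5*22 = 110)
M = 228 (M = 6*38 = 228)
(M*7)*((((0 - 6) - 6) - 19)*(j + 4)) = (228*7)*((((0 - 6) - 6) - 19)*(110 + 4)) = 1596*(((-6 - 6) - 19)*114) = 1596*((-12 - 19)*114) = 1596*(-31*114) = 1596*(-3534) = -5640264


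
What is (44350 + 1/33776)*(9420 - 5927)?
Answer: 5232393844293/33776 ≈ 1.5491e+8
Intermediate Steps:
(44350 + 1/33776)*(9420 - 5927) = (44350 + 1/33776)*3493 = (1497965601/33776)*3493 = 5232393844293/33776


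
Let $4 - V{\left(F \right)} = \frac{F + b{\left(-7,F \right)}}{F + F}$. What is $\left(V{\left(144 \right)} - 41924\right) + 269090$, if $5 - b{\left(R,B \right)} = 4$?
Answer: $\frac{65424815}{288} \approx 2.2717 \cdot 10^{5}$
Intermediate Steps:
$b{\left(R,B \right)} = 1$ ($b{\left(R,B \right)} = 5 - 4 = 1$)
$V{\left(F \right)} = 4 - \frac{1 + F}{2 F}$ ($V{\left(F \right)} = 4 - \frac{F + 1}{F + F} = 4 - \frac{1 + F}{2 F}$)
$\left(V{\left(144 \right)} - 41924\right) + 269090 = \left(\frac{-1 + 7 \cdot 144}{2 \cdot 144} - 41924\right) + 269090 = \left(\frac{1}{2} \cdot \frac{1}{144} \left(-1 + 1008\right) - 41924\right) + 269090 = \left(\frac{1}{2} \cdot \frac{1}{144} \cdot 1007 - 41924\right) + 269090 = \left(\frac{1007}{288} - 41924\right) + 269090 = - \frac{12073105}{288} + 269090 = \frac{65424815}{288}$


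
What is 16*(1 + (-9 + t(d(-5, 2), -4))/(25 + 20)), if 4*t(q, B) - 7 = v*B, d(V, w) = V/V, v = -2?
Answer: 212/15 ≈ 14.133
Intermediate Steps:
d(V, w) = 1
t(q, B) = 7/4 - B/2 (t(q, B) = 7/4 + (-2*B)/4 = 7/4 - B/2)
16*(1 + (-9 + t(d(-5, 2), -4))/(25 + 20)) = 16*(1 + (-9 + (7/4 - ½*(-4)))/(25 + 20)) = 16*(1 + (-9 + (7/4 + 2))/45) = 16*(1 + (-9 + 15/4)*(1/45)) = 16*(1 - 21/4*1/45) = 16*(1 - 7/60) = 16*(53/60) = 212/15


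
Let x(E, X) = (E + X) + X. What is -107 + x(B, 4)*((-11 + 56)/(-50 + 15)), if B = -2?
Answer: -803/7 ≈ -114.71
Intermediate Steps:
x(E, X) = E + 2*X
-107 + x(B, 4)*((-11 + 56)/(-50 + 15)) = -107 + (-2 + 2*4)*((-11 + 56)/(-50 + 15)) = -107 + (-2 + 8)*(45/(-35)) = -107 + 6*(45*(-1/35)) = -107 + 6*(-9/7) = -107 - 54/7 = -803/7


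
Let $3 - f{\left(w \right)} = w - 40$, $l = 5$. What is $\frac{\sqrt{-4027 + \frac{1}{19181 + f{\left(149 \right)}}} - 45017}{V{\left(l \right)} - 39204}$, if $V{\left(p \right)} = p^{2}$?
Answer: $\frac{6431}{5597} - \frac{76 i \sqrt{10147137}}{149467885} \approx 1.149 - 0.0016197 i$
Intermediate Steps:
$f{\left(w \right)} = 43 - w$ ($f{\left(w \right)} = 3 - \left(w - 40\right) = 3 - \left(-40 + w\right) = 43 - w$)
$\frac{\sqrt{-4027 + \frac{1}{19181 + f{\left(149 \right)}}} - 45017}{V{\left(l \right)} - 39204} = \frac{\sqrt{-4027 + \frac{1}{19181 + \left(43 - 149\right)}} - 45017}{5^{2} - 39204} = \frac{\sqrt{-4027 + \frac{1}{19181 + \left(43 - 149\right)}} - 45017}{25 - 39204} = \frac{\sqrt{-4027 + \frac{1}{19181 - 106}} - 45017}{-39179} = \left(\sqrt{-4027 + \frac{1}{19075}} - 45017\right) \left(- \frac{1}{39179}\right) = \left(\sqrt{- \frac{76815024}{19075}} - 45017\right) \left(- \frac{1}{39179}\right) = \left(\frac{76 i \sqrt{10147137}}{3815} - 45017\right) \left(- \frac{1}{39179}\right) = \left(-45017 + \frac{76 i \sqrt{10147137}}{3815}\right) \left(- \frac{1}{39179}\right) = \frac{6431}{5597} - \frac{76 i \sqrt{10147137}}{149467885}$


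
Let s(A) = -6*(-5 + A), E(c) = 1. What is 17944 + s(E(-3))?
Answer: 17968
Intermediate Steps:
s(A) = 30 - 6*A
17944 + s(E(-3)) = 17944 + (30 - 6*1) = 17944 + (30 - 6) = 17944 + 24 = 17968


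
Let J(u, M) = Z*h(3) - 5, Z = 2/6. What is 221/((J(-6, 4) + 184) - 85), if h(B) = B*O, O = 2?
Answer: 221/96 ≈ 2.3021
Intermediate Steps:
h(B) = 2*B (h(B) = B*2 = 2*B)
Z = ⅓ (Z = 2*(⅙) = ⅓ ≈ 0.33333)
J(u, M) = -3 (J(u, M) = (2*3)/3 - 5 = (⅓)*6 - 5 = 2 - 5 = -3)
221/((J(-6, 4) + 184) - 85) = 221/((-3 + 184) - 85) = 221/(181 - 85) = 221/96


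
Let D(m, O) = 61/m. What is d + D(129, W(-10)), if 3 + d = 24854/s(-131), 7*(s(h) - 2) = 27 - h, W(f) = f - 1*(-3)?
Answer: 260315/258 ≈ 1009.0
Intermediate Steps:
W(f) = 3 + f (W(f) = f + 3 = 3 + f)
s(h) = 41/7 - h/7 (s(h) = 2 + (27 - h)/7 = 2 + (27/7 - h/7) = 41/7 - h/7)
d = 2017/2 (d = -3 + 24854/(41/7 - ⅐*(-131)) = -3 + 24854/(41/7 + 131/7) = -3 + 24854/(172/7) = -3 + 24854*(7/172) = -3 + 2023/2 = 2017/2 ≈ 1008.5)
d + D(129, W(-10)) = 2017/2 + 61/129 = 260315/258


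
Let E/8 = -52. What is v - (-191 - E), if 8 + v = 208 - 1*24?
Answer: -49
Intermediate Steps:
E = -416 (E = 8*(-52) = -416)
v = 176 (v = -8 + (208 - 1*24) = -8 + (208 - 24) = -8 + 184 = 176)
v - (-191 - E) = 176 - (-191 - 1*(-416)) = 176 - (-191 + 416) = 176 - 1*225 = 176 - 225 = -49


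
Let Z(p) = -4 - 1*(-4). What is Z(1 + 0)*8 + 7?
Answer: 7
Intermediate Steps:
Z(p) = 0 (Z(p) = -4 + 4 = 0)
Z(1 + 0)*8 + 7 = 0*8 + 7 = 0 + 7 = 7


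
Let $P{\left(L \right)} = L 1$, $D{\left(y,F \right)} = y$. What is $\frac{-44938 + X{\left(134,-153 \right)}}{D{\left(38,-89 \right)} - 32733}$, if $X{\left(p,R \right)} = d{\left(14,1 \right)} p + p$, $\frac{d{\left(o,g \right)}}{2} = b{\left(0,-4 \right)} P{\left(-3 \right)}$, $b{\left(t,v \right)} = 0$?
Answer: $\frac{44804}{32695} \approx 1.3704$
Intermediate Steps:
$P{\left(L \right)} = L$
$d{\left(o,g \right)} = 0$ ($d{\left(o,g \right)} = 2 \cdot 0 \left(-3\right) = 2 \cdot 0 = 0$)
$X{\left(p,R \right)} = p$ ($X{\left(p,R \right)} = 0 p + p = 0 + p = p$)
$\frac{-44938 + X{\left(134,-153 \right)}}{D{\left(38,-89 \right)} - 32733} = \frac{-44938 + 134}{38 - 32733} = - \frac{44804}{-32695} = \left(-44804\right) \left(- \frac{1}{32695}\right) = \frac{44804}{32695}$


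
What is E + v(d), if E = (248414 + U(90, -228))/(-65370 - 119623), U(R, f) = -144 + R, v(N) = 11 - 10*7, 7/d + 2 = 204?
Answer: -11162947/184993 ≈ -60.343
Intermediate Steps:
d = 7/202 (d = 7/(-2 + 204) = 7/202 ≈ 0.034653)
v(N) = -59 (v(N) = 11 - 70 = -59)
E = -248360/184993 (E = (248414 + (-144 + 90))/(-65370 - 119623) = (248414 - 54)/(-184993) = 248360*(-1/184993) = -248360/184993 ≈ -1.3425)
E + v(d) = -248360/184993 - 59 = -11162947/184993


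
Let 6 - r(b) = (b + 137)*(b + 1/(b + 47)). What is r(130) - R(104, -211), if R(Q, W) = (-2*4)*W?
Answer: -2147217/59 ≈ -36394.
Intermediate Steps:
R(Q, W) = -8*W
r(b) = 6 - (137 + b)*(b + 1/(47 + b)) (r(b) = 6 - (b + 137)*(b + 1/(b + 47)) = 6 - (137 + b)*(b + 1/(47 + b)))
r(130) - R(104, -211) = (145 - 1*130³ - 6434*130 - 184*130²)/(47 + 130) - (-8)*(-211) = (145 - 1*2197000 - 836420 - 184*16900)/177 - 1*1688 = (145 - 2197000 - 836420 - 3109600)/177 - 1688 = (1/177)*(-6142875) - 1688 = -2047625/59 - 1688 = -2147217/59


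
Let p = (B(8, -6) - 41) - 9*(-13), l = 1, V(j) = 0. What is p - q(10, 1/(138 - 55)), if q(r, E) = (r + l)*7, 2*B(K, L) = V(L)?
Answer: -1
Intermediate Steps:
B(K, L) = 0 (B(K, L) = (½)*0 = 0)
q(r, E) = 7 + 7*r (q(r, E) = (r + 1)*7 = (1 + r)*7 = 7 + 7*r)
p = 76 (p = (0 - 41) - 9*(-13) = -41 + 117 = 76)
p - q(10, 1/(138 - 55)) = 76 - (7 + 7*10) = 76 - (7 + 70) = 76 - 1*77 = 76 - 77 = -1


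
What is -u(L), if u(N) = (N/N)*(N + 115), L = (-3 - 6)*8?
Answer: -43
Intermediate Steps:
L = -72 (L = -9*8 = -72)
u(N) = 115 + N (u(N) = 1*(115 + N) = 115 + N)
-u(L) = -(115 - 72) = -1*43 = -43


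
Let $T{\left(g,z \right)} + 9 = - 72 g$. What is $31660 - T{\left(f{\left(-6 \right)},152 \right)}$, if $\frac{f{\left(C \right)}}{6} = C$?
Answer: $29077$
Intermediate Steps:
$f{\left(C \right)} = 6 C$
$T{\left(g,z \right)} = -9 - 72 g$
$31660 - T{\left(f{\left(-6 \right)},152 \right)} = 31660 - \left(-9 - 72 \cdot 6 \left(-6\right)\right) = 31660 - \left(-9 - -2592\right) = 31660 - \left(-9 + 2592\right) = 31660 - 2583 = 29077$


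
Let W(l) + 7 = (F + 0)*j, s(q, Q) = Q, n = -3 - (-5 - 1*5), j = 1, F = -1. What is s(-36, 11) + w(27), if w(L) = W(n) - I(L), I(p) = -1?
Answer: 4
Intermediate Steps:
n = 7 (n = -3 - (-5 - 5) = -3 - 1*(-10) = -3 + 10 = 7)
W(l) = -8 (W(l) = -7 + (-1 + 0)*1 = -7 - 1*1 = -7 - 1 = -8)
w(L) = -7 (w(L) = -8 - 1*(-1) = -8 + 1 = -7)
s(-36, 11) + w(27) = 11 - 7 = 4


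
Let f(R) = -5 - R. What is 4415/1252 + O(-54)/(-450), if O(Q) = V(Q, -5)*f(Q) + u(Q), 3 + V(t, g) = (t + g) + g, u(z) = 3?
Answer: 609331/56340 ≈ 10.815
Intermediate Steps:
V(t, g) = -3 + t + 2*g (V(t, g) = -3 + ((t + g) + g) = -3 + ((g + t) + g) = -3 + (t + 2*g) = -3 + t + 2*g)
O(Q) = 3 + (-13 + Q)*(-5 - Q) (O(Q) = (-3 + Q + 2*(-5))*(-5 - Q) + 3 = (-3 + Q - 10)*(-5 - Q) + 3 = (-13 + Q)*(-5 - Q) + 3 = 3 + (-13 + Q)*(-5 - Q))
4415/1252 + O(-54)/(-450) = 4415/1252 + (3 - (-13 - 54)*(5 - 54))/(-450) = 4415*(1/1252) + (3 - 1*(-67)*(-49))*(-1/450) = 4415/1252 + (3 - 3283)*(-1/450) = 4415/1252 - 3280*(-1/450) = 4415/1252 + 328/45 = 609331/56340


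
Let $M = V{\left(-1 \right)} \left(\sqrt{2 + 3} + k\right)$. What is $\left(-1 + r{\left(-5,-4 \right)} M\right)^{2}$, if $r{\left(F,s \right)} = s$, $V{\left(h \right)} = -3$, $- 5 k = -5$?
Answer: $841 + 264 \sqrt{5} \approx 1431.3$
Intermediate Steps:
$k = 1$ ($k = \left(- \frac{1}{5}\right) \left(-5\right) = 1$)
$M = -3 - 3 \sqrt{5}$ ($M = - 3 \left(\sqrt{2 + 3} + 1\right) = - 3 \left(\sqrt{5} + 1\right) = - 3 \left(1 + \sqrt{5}\right) = -3 - 3 \sqrt{5} \approx -9.7082$)
$\left(-1 + r{\left(-5,-4 \right)} M\right)^{2} = \left(-1 - 4 \left(-3 - 3 \sqrt{5}\right)\right)^{2} = \left(-1 + \left(12 + 12 \sqrt{5}\right)\right)^{2} = \left(11 + 12 \sqrt{5}\right)^{2}$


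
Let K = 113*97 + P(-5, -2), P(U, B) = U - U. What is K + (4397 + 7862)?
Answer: 23220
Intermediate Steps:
P(U, B) = 0
K = 10961 (K = 113*97 + 0 = 10961 + 0 = 10961)
K + (4397 + 7862) = 10961 + (4397 + 7862) = 10961 + 12259 = 23220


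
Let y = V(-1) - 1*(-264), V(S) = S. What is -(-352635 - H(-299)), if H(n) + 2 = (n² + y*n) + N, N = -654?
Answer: 362743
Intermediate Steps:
y = 263 (y = -1 - 1*(-264) = -1 + 264 = 263)
H(n) = -656 + n² + 263*n (H(n) = -2 + ((n² + 263*n) - 654) = -2 + (-654 + n² + 263*n) = -656 + n² + 263*n)
-(-352635 - H(-299)) = -(-352635 - (-656 + (-299)² + 263*(-299))) = -(-352635 - (-656 + 89401 - 78637)) = -(-352635 - 1*10108) = -(-352635 - 10108) = -1*(-362743) = 362743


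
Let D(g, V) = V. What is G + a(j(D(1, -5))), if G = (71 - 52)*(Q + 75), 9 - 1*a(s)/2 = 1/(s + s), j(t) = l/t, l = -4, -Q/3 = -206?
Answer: 52735/4 ≈ 13184.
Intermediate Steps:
Q = 618 (Q = -3*(-206) = 618)
j(t) = -4/t
a(s) = 18 - 1/s (a(s) = 18 - 2/(s + s) = 18 - 2*1/(2*s) = 18 - 1/s)
G = 13167 (G = (71 - 52)*(618 + 75) = 19*693 = 13167)
G + a(j(D(1, -5))) = 13167 + (18 - 1/((-4/(-5)))) = 13167 + (18 - 1/((-4*(-⅕)))) = 13167 + (18 - 1/⅘) = 13167 + (18 - 1*5/4) = 13167 + (18 - 5/4) = 13167 + 67/4 = 52735/4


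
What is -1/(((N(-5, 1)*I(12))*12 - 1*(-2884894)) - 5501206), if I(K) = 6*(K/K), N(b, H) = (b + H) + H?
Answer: 1/2616528 ≈ 3.8219e-7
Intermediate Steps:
N(b, H) = b + 2*H (N(b, H) = (H + b) + H = b + 2*H)
I(K) = 6 (I(K) = 6*1 = 6)
-1/(((N(-5, 1)*I(12))*12 - 1*(-2884894)) - 5501206) = -1/((((-5 + 2*1)*6)*12 - 1*(-2884894)) - 5501206) = -1/((((-5 + 2)*6)*12 + 2884894) - 5501206) = -1/((-3*6*12 + 2884894) - 5501206) = -1/((-18*12 + 2884894) - 5501206) = -1/((-216 + 2884894) - 5501206) = -1/(2884678 - 5501206) = -1/(-2616528) = -1*(-1/2616528) = 1/2616528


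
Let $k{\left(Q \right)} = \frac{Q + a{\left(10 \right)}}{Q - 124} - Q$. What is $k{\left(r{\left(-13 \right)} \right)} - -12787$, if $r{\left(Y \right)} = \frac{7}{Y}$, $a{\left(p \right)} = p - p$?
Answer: $\frac{269139413}{21047} \approx 12788.0$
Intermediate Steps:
$a{\left(p \right)} = 0$
$k{\left(Q \right)} = - Q + \frac{Q}{-124 + Q}$ ($k{\left(Q \right)} = \frac{Q + 0}{Q - 124} - Q = \frac{Q}{-124 + Q} - Q = - Q + \frac{Q}{-124 + Q}$)
$k{\left(r{\left(-13 \right)} \right)} - -12787 = \frac{\frac{7}{-13} \left(125 - \frac{7}{-13}\right)}{-124 + \frac{7}{-13}} - -12787 = \frac{7 \left(- \frac{1}{13}\right) \left(125 - 7 \left(- \frac{1}{13}\right)\right)}{-124 + 7 \left(- \frac{1}{13}\right)} + 12787 = - \frac{7 \left(125 - - \frac{7}{13}\right)}{13 \left(-124 - \frac{7}{13}\right)} + 12787 = - \frac{7 \left(125 + \frac{7}{13}\right)}{13 \left(- \frac{1619}{13}\right)} + 12787 = \left(- \frac{7}{13}\right) \left(- \frac{13}{1619}\right) \frac{1632}{13} + 12787 = \frac{11424}{21047} + 12787 = \frac{269139413}{21047}$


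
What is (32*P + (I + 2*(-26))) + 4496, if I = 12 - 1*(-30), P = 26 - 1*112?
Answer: 1734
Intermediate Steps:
P = -86 (P = 26 - 112 = -86)
I = 42 (I = 12 + 30 = 42)
(32*P + (I + 2*(-26))) + 4496 = (32*(-86) + (42 + 2*(-26))) + 4496 = (-2752 + (42 - 52)) + 4496 = (-2752 - 10) + 4496 = -2762 + 4496 = 1734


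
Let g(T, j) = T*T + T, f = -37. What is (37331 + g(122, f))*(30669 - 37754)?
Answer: -370807645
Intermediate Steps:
g(T, j) = T + T**2 (g(T, j) = T**2 + T = T + T**2)
(37331 + g(122, f))*(30669 - 37754) = (37331 + 122*(1 + 122))*(30669 - 37754) = (37331 + 122*123)*(-7085) = (37331 + 15006)*(-7085) = 52337*(-7085) = -370807645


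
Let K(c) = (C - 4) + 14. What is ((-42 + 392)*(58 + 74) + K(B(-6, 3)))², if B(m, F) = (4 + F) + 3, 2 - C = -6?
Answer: 2136103524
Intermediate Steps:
C = 8 (C = 2 - 1*(-6) = 2 + 6 = 8)
B(m, F) = 7 + F
K(c) = 18 (K(c) = (8 - 4) + 14 = 4 + 14 = 18)
((-42 + 392)*(58 + 74) + K(B(-6, 3)))² = ((-42 + 392)*(58 + 74) + 18)² = (350*132 + 18)² = (46200 + 18)² = 46218² = 2136103524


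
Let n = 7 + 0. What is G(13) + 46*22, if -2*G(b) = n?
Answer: 2017/2 ≈ 1008.5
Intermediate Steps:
n = 7
G(b) = -7/2 (G(b) = -1/2*7 = -7/2)
G(13) + 46*22 = -7/2 + 46*22 = -7/2 + 1012 = 2017/2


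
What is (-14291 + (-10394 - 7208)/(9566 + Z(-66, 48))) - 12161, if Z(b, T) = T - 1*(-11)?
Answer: -254618102/9625 ≈ -26454.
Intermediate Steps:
Z(b, T) = 11 + T (Z(b, T) = T + 11 = 11 + T)
(-14291 + (-10394 - 7208)/(9566 + Z(-66, 48))) - 12161 = (-14291 + (-10394 - 7208)/(9566 + (11 + 48))) - 12161 = (-14291 - 17602/(9566 + 59)) - 12161 = (-14291 - 17602/9625) - 12161 = -137568477/9625 - 12161 = -254618102/9625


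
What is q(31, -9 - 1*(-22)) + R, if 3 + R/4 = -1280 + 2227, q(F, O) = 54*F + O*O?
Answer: 5619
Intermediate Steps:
q(F, O) = O**2 + 54*F (q(F, O) = 54*F + O**2 = O**2 + 54*F)
R = 3776 (R = -12 + 4*(-1280 + 2227) = -12 + 4*947 = -12 + 3788 = 3776)
q(31, -9 - 1*(-22)) + R = ((-9 - 1*(-22))**2 + 54*31) + 3776 = ((-9 + 22)**2 + 1674) + 3776 = (13**2 + 1674) + 3776 = (169 + 1674) + 3776 = 1843 + 3776 = 5619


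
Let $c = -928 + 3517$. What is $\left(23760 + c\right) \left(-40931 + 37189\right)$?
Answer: $-98597958$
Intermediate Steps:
$c = 2589$
$\left(23760 + c\right) \left(-40931 + 37189\right) = \left(23760 + 2589\right) \left(-40931 + 37189\right) = 26349 \left(-3742\right) = -98597958$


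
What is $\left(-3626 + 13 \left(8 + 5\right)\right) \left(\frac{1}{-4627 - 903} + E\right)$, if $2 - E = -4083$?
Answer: $- \frac{78093799393}{5530} \approx -1.4122 \cdot 10^{7}$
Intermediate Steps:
$E = 4085$ ($E = 2 - -4083 = 2 + 4083 = 4085$)
$\left(-3626 + 13 \left(8 + 5\right)\right) \left(\frac{1}{-4627 - 903} + E\right) = \left(-3626 + 13 \left(8 + 5\right)\right) \left(\frac{1}{-4627 - 903} + 4085\right) = \left(-3626 + 13 \cdot 13\right) \left(\frac{1}{-5530} + 4085\right) = \left(-3626 + 169\right) \left(- \frac{1}{5530} + 4085\right) = \left(-3457\right) \frac{22590049}{5530} = - \frac{78093799393}{5530}$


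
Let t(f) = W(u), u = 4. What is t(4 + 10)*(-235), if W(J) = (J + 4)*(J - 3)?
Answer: -1880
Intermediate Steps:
W(J) = (-3 + J)*(4 + J) (W(J) = (4 + J)*(-3 + J) = (-3 + J)*(4 + J))
t(f) = 8 (t(f) = -12 + 4 + 4² = -12 + 4 + 16 = 8)
t(4 + 10)*(-235) = 8*(-235) = -1880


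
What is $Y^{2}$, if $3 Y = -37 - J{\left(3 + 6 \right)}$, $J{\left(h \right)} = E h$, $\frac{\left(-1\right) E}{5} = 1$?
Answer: $\frac{64}{9} \approx 7.1111$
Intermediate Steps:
$E = -5$ ($E = \left(-5\right) 1 = -5$)
$J{\left(h \right)} = - 5 h$
$Y = \frac{8}{3}$ ($Y = \frac{-37 - - 5 \left(3 + 6\right)}{3} = \frac{-37 - \left(-5\right) 9}{3} = \frac{-37 - -45}{3} = \frac{-37 + 45}{3} = \frac{1}{3} \cdot 8 = \frac{8}{3} \approx 2.6667$)
$Y^{2} = \left(\frac{8}{3}\right)^{2} = \frac{64}{9}$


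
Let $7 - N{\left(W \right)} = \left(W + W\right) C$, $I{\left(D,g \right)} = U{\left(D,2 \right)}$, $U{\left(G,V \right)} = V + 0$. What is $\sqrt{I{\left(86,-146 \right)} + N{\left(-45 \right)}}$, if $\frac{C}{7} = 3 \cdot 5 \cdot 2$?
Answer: $3 \sqrt{2101} \approx 137.51$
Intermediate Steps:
$U{\left(G,V \right)} = V$
$I{\left(D,g \right)} = 2$
$C = 210$ ($C = 7 \cdot 3 \cdot 5 \cdot 2 = 7 \cdot 15 \cdot 2 = 7 \cdot 30 = 210$)
$N{\left(W \right)} = 7 - 420 W$ ($N{\left(W \right)} = 7 - \left(W + W\right) 210 = 7 - 2 W 210 = 7 - 420 W$)
$\sqrt{I{\left(86,-146 \right)} + N{\left(-45 \right)}} = \sqrt{2 + \left(7 - -18900\right)} = \sqrt{2 + \left(7 + 18900\right)} = \sqrt{2 + 18907} = \sqrt{18909} = 3 \sqrt{2101}$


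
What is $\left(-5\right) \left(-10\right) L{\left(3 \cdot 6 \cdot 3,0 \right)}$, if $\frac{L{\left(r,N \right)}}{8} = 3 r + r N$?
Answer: $64800$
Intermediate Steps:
$L{\left(r,N \right)} = 24 r + 8 N r$ ($L{\left(r,N \right)} = 8 \left(3 r + r N\right) = 8 \left(3 r + N r\right) = 24 r + 8 N r$)
$\left(-5\right) \left(-10\right) L{\left(3 \cdot 6 \cdot 3,0 \right)} = \left(-5\right) \left(-10\right) 8 \cdot 3 \cdot 6 \cdot 3 \left(3 + 0\right) = 50 \cdot 8 \cdot 18 \cdot 3 \cdot 3 = 50 \cdot 8 \cdot 54 \cdot 3 = 50 \cdot 1296 = 64800$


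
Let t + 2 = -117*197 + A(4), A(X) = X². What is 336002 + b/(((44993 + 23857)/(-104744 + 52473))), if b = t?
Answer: 286327061/810 ≈ 3.5349e+5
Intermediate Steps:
t = -23035 (t = -2 + (-117*197 + 4²) = -2 + (-23049 + 16) = -2 - 23033 = -23035)
b = -23035
336002 + b/(((44993 + 23857)/(-104744 + 52473))) = 336002 - 23035*(-104744 + 52473)/(44993 + 23857) = 336002 - 23035/(68850/(-52271)) = 336002 - 23035/(68850*(-1/52271)) = 336002 - 23035/(-68850/52271) = 336002 - 23035*(-52271/68850) = 336002 + 14165441/810 = 286327061/810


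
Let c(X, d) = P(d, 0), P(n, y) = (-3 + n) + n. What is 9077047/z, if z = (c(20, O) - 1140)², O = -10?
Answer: 9077047/1352569 ≈ 6.7110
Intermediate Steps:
P(n, y) = -3 + 2*n
c(X, d) = -3 + 2*d
z = 1352569 (z = ((-3 + 2*(-10)) - 1140)² = ((-3 - 20) - 1140)² = (-23 - 1140)² = (-1163)² = 1352569)
9077047/z = 9077047/1352569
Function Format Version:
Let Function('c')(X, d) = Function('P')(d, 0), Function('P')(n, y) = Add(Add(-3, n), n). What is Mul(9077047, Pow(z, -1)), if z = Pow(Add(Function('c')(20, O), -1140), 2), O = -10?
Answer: Rational(9077047, 1352569) ≈ 6.7110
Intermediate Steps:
Function('P')(n, y) = Add(-3, Mul(2, n))
Function('c')(X, d) = Add(-3, Mul(2, d))
z = 1352569 (z = Pow(Add(Add(-3, Mul(2, -10)), -1140), 2) = Pow(Add(Add(-3, -20), -1140), 2) = Pow(Add(-23, -1140), 2) = Pow(-1163, 2) = 1352569)
Mul(9077047, Pow(z, -1)) = Mul(9077047, Pow(1352569, -1)) = Mul(9077047, Rational(1, 1352569)) = Rational(9077047, 1352569)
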